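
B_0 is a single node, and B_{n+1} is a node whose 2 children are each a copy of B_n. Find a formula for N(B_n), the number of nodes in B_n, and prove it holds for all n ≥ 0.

Claim: N(B_n) = 2^{n+1} − 1.

Base case: N(B_0) = 1, and 2^{0+1} − 1 = 1.
Assume N(B_j) = 2^{j+1} − 1.
Then N(B_{j+1}) = 1 + 2N(B_j) = 1 + 2(2^{j+1} − 1) = 2^{j+2} − 2 + 1 = 2^{j+2} − 1.
By induction, N(B_n) = 2^{n+1} − 1 for all n ≥ 0.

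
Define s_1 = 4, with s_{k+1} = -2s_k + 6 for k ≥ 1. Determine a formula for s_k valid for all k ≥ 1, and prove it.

Claim: s_k = -(-2)^k + 2.

Base case: s_1 = 4, and -(-2)^1 + 2 = 2 + 2 = 4.
Assume s_m = -(-2)^m + 2 for some m ≥ 1.
Then s_{m+1} = -2s_m + 6 = -2·(-(-2)^m + 2) + 6 = 2·(-2)^m − 4 + 6 = -(-2)^{m+1} + 2.
By induction, s_k = -(-2)^k + 2 for all k ≥ 1.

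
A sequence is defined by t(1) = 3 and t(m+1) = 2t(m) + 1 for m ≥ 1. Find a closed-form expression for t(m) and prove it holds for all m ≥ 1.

Claim: t(m) = 2^{m+1} − 1.

Base case: t(1) = 3, and 2^{1+1} − 1 = 4 − 1 = 3.
Assume t(j) = 2^{j+1} − 1 for some j ≥ 1.
Then t(j+1) = 2t(j) + 1 = 2·(2^{j+1} − 1) + 1 = 2^{j+2} − 2 + 1 = 2^{j+2} − 1.
Hence t(m) = 2^{m+1} − 1 for every m ≥ 1, by induction.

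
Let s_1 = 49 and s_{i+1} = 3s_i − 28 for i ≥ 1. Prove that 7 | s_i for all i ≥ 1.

Base case: s_1 = 49 = 7·7, so 7 | s_1.
Assume 7 | s_k, so s_k = 7t for some integer t.
Then s_{k+1} = 3s_k − 28 = 3·(7t) − 28 = 7(3t − 4), so 7 | s_{k+1}.
By induction, 7 | s_i for all i ≥ 1.

7 | s_i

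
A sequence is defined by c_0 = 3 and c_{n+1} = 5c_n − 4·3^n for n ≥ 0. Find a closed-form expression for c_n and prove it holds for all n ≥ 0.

Claim: c_n = 5^n + 2·3^n.

Base case: c_0 = 3, and 5^0 + 2·3^0 = 1 + 2 = 3.
Assume c_m = 5^m + 2·3^m for some m ≥ 0.
Then c_{m+1} = 5c_m − 4·3^m = 5·(5^m + 2·3^m) − 4·3^m = 5^{m+1} + 10·3^m − 4·3^m = 5^{m+1} + 6·3^m = 5^{m+1} + 2·3^{m+1}.
So the formula holds for m+1, and by induction c_n = 5^n + 2·3^n for all n ≥ 0.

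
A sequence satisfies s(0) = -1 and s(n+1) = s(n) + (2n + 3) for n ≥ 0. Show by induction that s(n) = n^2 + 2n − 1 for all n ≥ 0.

Base case: s(0) = -1, and 0^2 + 2·0 − 1 = -1.
Assume s(k) = k^2 + 2k − 1.
Then s(k+1) = s(k) + (2k + 3) = (k^2 + 2k − 1) + (2k + 3) = k^2 + 4k + 2,
and (k+1)^2 + 2·(k+1) − 1 = k^2 + 4k + 2.
By induction, s(n) = n^2 + 2n − 1 for all n ≥ 0.

s(n) = n^2 + 2n − 1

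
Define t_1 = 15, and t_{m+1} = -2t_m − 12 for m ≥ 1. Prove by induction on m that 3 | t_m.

Base case: t_1 = 15 = 3·5, so 3 | t_1.
Assume 3 | t_k, so t_k = 3s for some integer s.
Then t_{k+1} = -2t_k − 12 = -2·(3s) − 12 = 3(-2s − 4), so 3 | t_{k+1}.
So the property holds for k+1, and by induction 3 | t_m for all m ≥ 1.

3 | t_m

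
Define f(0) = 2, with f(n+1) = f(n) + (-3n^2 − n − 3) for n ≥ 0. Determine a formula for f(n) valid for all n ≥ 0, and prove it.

Claim: f(n) = -n^3 + n^2 − 3n + 2.

Base case: f(0) = 2, and -0^3 + 0^2 − 3·0 + 2 = 2.
Assume f(r) = -r^3 + r^2 − 3r + 2.
Then f(r+1) = f(r) + (-3r^2 − r − 3) = (-r^3 + r^2 − 3r + 2) + (-3r^2 − r − 3) = -r^3 − 2r^2 − 4r − 1,
and -(r+1)^3 + (r+1)^2 − 3·(r+1) + 2 = -r^3 − 2r^2 − 4r − 1.
This completes the inductive step, so f(n) = -n^3 + n^2 − 3n + 2 for all n ≥ 0.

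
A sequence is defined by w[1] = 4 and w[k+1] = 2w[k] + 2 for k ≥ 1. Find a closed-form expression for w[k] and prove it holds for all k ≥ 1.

Claim: w[k] = 3·2^k − 2.

Base case: w[1] = 4, and 3·2^1 − 2 = 6 − 2 = 4.
Assume w[j] = 3·2^j − 2 for some j ≥ 1.
Then w[j+1] = 2w[j] + 2 = 2·(3·2^j − 2) + 2 = 6·2^j − 4 + 2 = 3·2^{j+1} − 2.
So the formula holds for j+1, and by induction w[k] = 3·2^k − 2 for all k ≥ 1.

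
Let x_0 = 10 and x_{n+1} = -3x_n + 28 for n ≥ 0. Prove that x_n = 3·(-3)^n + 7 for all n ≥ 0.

Base case: x_0 = 10, and 3·(-3)^0 + 7 = 3 + 7 = 10.
Assume x_m = 3·(-3)^m + 7 for some m ≥ 0.
Then x_{m+1} = -3x_m + 28 = -3·(3·(-3)^m + 7) + 28 = -9·(-3)^m − 21 + 28 = 3·(-3)^{m+1} + 7.
So the formula holds for m+1, and by induction x_n = 3·(-3)^n + 7 for all n ≥ 0.

x_n = 3·(-3)^n + 7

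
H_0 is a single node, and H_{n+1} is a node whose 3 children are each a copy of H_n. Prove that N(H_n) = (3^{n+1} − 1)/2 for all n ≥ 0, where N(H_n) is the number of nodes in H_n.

Base case: N(H_0) = 1, and (3^{0+1} − 1)/2 = 1.
Assume N(H_j) = (3^{j+1} − 1)/2.
Then N(H_{j+1}) = 1 + 3N(H_j) = 1 + 3·(3^{j+1} − 1)/2 = 1 + (3^{j+2} − 3)/2 = (2 + 3^{j+2} − 3)/2 = (3^{j+2} − 1)/2.
So the formula holds for j+1, and by induction N(H_n) = (3^{n+1} − 1)/2 for all n ≥ 0.

N(H_n) = (3^{n+1} − 1)/2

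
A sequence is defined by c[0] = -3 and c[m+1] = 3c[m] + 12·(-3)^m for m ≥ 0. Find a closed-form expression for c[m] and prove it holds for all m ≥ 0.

Claim: c[m] = -3^m − 2·(-3)^m.

Base case: c[0] = -3, and -3^0 − 2·(-3)^0 = -1 − 2 = -3.
Assume c[j] = -3^j − 2·(-3)^j for some j ≥ 0.
Then c[j+1] = 3c[j] + 12·(-3)^j = 3·(-3^j − 2·(-3)^j) + 12·(-3)^j = -3^{j+1} − 6·(-3)^j + 12·(-3)^j = -3^{j+1} + 6·(-3)^j = -3^{j+1} − 2·(-3)^{j+1}.
So the formula holds for j+1, and by induction c[m] = -3^m − 2·(-3)^m for all m ≥ 0.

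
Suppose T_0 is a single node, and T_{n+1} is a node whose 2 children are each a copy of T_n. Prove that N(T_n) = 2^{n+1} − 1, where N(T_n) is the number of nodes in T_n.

Base case: N(T_0) = 1, and 2^{0+1} − 1 = 1.
Assume N(T_r) = 2^{r+1} − 1.
Then N(T_{r+1}) = 1 + 2N(T_r) = 1 + 2(2^{r+1} − 1) = 2^{r+2} − 2 + 1 = 2^{r+2} − 1.
Hence N(T_n) = 2^{n+1} − 1 for every n ≥ 0, by induction.

N(T_n) = 2^{n+1} − 1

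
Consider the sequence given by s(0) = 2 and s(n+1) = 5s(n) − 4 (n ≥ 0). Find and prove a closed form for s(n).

Claim: s(n) = 5^n + 1.

Base case: s(0) = 2, and 5^0 + 1 = 1 + 1 = 2.
Assume s(m) = 5^m + 1 for some m ≥ 0.
Then s(m+1) = 5s(m) − 4 = 5·(5^m + 1) − 4 = 5^{m+1} + 5 − 4 = 5^{m+1} + 1.
Hence s(n) = 5^n + 1 for every n ≥ 0, by induction.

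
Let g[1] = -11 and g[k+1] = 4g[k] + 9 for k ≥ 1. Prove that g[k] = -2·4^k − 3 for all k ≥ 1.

Base case: g[1] = -11, and -2·4^1 − 3 = -8 − 3 = -11.
Assume g[m] = -2·4^m − 3 for some m ≥ 1.
Then g[m+1] = 4g[m] + 9 = 4·(-2·4^m − 3) + 9 = -8·4^m − 12 + 9 = -2·4^{m+1} − 3.
So the formula holds for m+1, and by induction g[k] = -2·4^k − 3 for all k ≥ 1.

g[k] = -2·4^k − 3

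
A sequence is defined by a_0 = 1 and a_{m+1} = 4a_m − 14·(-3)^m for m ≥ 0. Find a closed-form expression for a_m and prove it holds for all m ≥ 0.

Claim: a_m = -4^m + 2·(-3)^m.

Base case: a_0 = 1, and -4^0 + 2·(-3)^0 = -1 + 2 = 1.
Assume a_j = -4^j + 2·(-3)^j for some j ≥ 0.
Then a_{j+1} = 4a_j − 14·(-3)^j = 4·(-4^j + 2·(-3)^j) − 14·(-3)^j = -4^{j+1} + 8·(-3)^j − 14·(-3)^j = -4^{j+1} − 6·(-3)^j = -4^{j+1} + 2·(-3)^{j+1}.
This completes the inductive step, so a_m = -4^m + 2·(-3)^m for all m ≥ 0.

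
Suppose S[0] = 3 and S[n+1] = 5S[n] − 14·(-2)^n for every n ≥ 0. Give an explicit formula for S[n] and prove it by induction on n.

Claim: S[n] = 5^n + 2·(-2)^n.

Base case: S[0] = 3, and 5^0 + 2·(-2)^0 = 1 + 2 = 3.
Assume S[j] = 5^j + 2·(-2)^j for some j ≥ 0.
Then S[j+1] = 5S[j] − 14·(-2)^j = 5·(5^j + 2·(-2)^j) − 14·(-2)^j = 5^{j+1} + 10·(-2)^j − 14·(-2)^j = 5^{j+1} − 4·(-2)^j = 5^{j+1} + 2·(-2)^{j+1}.
Hence S[n] = 5^n + 2·(-2)^n for every n ≥ 0, by induction.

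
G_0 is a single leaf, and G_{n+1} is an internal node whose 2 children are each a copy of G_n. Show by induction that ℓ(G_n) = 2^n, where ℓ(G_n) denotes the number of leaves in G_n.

Base case: ℓ(G_0) = 1, and 2^0 = 1.
Assume ℓ(G_k) = 2^k.
Then ℓ(G_{k+1}) = 2·ℓ(G_k) = 2·2^k = 2^{k+1}.
This completes the inductive step, so ℓ(G_n) = 2^n for all n ≥ 0.

ℓ(G_n) = 2^n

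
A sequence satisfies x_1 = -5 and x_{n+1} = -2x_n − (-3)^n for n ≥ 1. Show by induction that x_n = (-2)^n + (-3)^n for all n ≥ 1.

Base case: x_1 = -5, and (-2)^1 + (-3)^1 = -2 − 3 = -5.
Assume x_m = (-2)^m + (-3)^m for some m ≥ 1.
Then x_{m+1} = -2x_m − (-3)^m = -2·((-2)^m + (-3)^m) − (-3)^m = (-2)^{m+1} − 2·(-3)^m − (-3)^m = (-2)^{m+1} − 3·(-3)^m = (-2)^{m+1} + (-3)^{m+1}.
Hence x_n = (-2)^n + (-3)^n for every n ≥ 1, by induction.

x_n = (-2)^n + (-3)^n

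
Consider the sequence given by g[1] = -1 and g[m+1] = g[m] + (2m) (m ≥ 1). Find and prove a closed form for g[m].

Claim: g[m] = m^2 − m − 1.

Base case: g[1] = -1, and 1^2 − 1 − 1 = -1.
Assume g[r] = r^2 − r − 1.
Then g[r+1] = g[r] + (2r) = (r^2 − r − 1) + (2r) = r^2 + r − 1,
and (r+1)^2 − (r+1) − 1 = r^2 + r − 1.
Hence g[m] = m^2 − m − 1 for every m ≥ 1, by induction.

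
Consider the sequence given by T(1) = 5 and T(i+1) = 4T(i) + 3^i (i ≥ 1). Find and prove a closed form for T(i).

Claim: T(i) = 2·4^i − 3^i.

Base case: T(1) = 5, and 2·4^1 − 3^1 = 8 − 3 = 5.
Assume T(r) = 2·4^r − 3^r for some r ≥ 1.
Then T(r+1) = 4T(r) + 3^r = 4·(2·4^r − 3^r) + 3^r = 2·4^{r+1} − 4·3^r + 3^r = 2·4^{r+1} − 3·3^r = 2·4^{r+1} − 3^{r+1}.
This completes the inductive step, so T(i) = 2·4^i − 3^i for all i ≥ 1.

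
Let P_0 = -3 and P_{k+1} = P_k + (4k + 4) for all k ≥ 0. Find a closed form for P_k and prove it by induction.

Claim: P_k = 2k^2 + 2k − 3.

Base case: P_0 = -3, and 2·0^2 + 2·0 − 3 = -3.
Assume P_m = 2m^2 + 2m − 3.
Then P_{m+1} = P_m + (4m + 4) = (2m^2 + 2m − 3) + (4m + 4) = 2m^2 + 6m + 1,
and 2·(m+1)^2 + 2·(m+1) − 3 = 2m^2 + 6m + 1.
This completes the inductive step, so P_k = 2k^2 + 2k − 3 for all k ≥ 0.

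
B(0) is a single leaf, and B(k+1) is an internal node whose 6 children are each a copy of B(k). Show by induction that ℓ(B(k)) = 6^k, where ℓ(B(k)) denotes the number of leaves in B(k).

Base case: ℓ(B(0)) = 1, and 6^0 = 1.
Assume ℓ(B(j)) = 6^j.
Then ℓ(B(j+1)) = 6·ℓ(B(j)) = 6·6^j = 6^{j+1}.
This completes the inductive step, so ℓ(B(k)) = 6^k for all k ≥ 0.

ℓ(B(k)) = 6^k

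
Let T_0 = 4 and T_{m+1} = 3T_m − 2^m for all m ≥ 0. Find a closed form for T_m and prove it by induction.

Claim: T_m = 3·3^m + 2^m.

Base case: T_0 = 4, and 3·3^0 + 2^0 = 3 + 1 = 4.
Assume T_k = 3·3^k + 2^k for some k ≥ 0.
Then T_{k+1} = 3T_k − 2^k = 3·(3·3^k + 2^k) − 2^k = 3·3^{k+1} + 3·2^k − 2^k = 3·3^{k+1} + 2·2^k = 3·3^{k+1} + 2^{k+1}.
So the formula holds for k+1, and by induction T_m = 3·3^m + 2^m for all m ≥ 0.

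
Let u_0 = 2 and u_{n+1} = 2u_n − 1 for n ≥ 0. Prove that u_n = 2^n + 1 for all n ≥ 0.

Base case: u_0 = 2, and 2^0 + 1 = 1 + 1 = 2.
Assume u_j = 2^j + 1 for some j ≥ 0.
Then u_{j+1} = 2u_j − 1 = 2·(2^j + 1) − 1 = 2^{j+1} + 2 − 1 = 2^{j+1} + 1.
Hence u_n = 2^n + 1 for every n ≥ 0, by induction.

u_n = 2^n + 1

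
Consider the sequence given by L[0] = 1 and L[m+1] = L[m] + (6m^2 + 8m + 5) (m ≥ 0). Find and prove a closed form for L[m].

Claim: L[m] = 2m^3 + m^2 + 2m + 1.

Base case: L[0] = 1, and 2·0^3 + 0^2 + 2·0 + 1 = 1.
Assume L[r] = 2r^3 + r^2 + 2r + 1.
Then L[r+1] = L[r] + (6r^2 + 8r + 5) = (2r^3 + r^2 + 2r + 1) + (6r^2 + 8r + 5) = 2r^3 + 7r^2 + 10r + 6,
and 2·(r+1)^3 + (r+1)^2 + 2·(r+1) + 1 = 2r^3 + 7r^2 + 10r + 6.
By induction, L[m] = 2m^3 + m^2 + 2m + 1 for all m ≥ 0.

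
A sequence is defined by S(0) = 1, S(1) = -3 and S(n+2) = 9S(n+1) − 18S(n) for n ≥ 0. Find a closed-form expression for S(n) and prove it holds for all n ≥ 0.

Claim: S(n) = 3·3^n − 2·6^n.

Base cases: S(0) = 1 and 3·3^0 − 2·6^0 = 1; S(1) = -3 and 3·3^1 − 2·6^1 = -3.
Assume S(i) = 3·3^i − 2·6^i for all 0 ≤ i ≤ j, where j ≥ 1.
Then S(j+1) = 9S(j) − 18S(j−1) = 9·(3·3^j − 2·6^j) − 18·(3·3^{j−1} − 2·6^{j−1}) = 3·(9·3 − 18)3^{j−1} − 2·(9·6 − 18)6^{j−1} = 27·3^{j−1} − 72·6^{j−1} = 3·3^{j+1} − 2·6^{j+1}.
By strong induction, S(n) = 3·3^n − 2·6^n for all n ≥ 0.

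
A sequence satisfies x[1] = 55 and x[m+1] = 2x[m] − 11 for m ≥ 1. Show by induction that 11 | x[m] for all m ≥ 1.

Base case: x[1] = 55 = 11·5, so 11 | x[1].
Assume 11 | x[j], so x[j] = 11t for some integer t.
Then x[j+1] = 2x[j] − 11 = 2·(11t) − 11 = 11(2t − 1), so 11 | x[j+1].
By induction, 11 | x[m] for all m ≥ 1.

11 | x[m]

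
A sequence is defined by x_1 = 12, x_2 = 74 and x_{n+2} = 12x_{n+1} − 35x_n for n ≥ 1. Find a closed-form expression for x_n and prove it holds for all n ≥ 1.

Claim: x_n = 5^n + 7^n.

Base cases: x_1 = 12 and 5^1 + 7^1 = 12; x_2 = 74 and 5^2 + 7^2 = 74.
Assume x_i = 5^i + 7^i for all 1 ≤ i ≤ j, where j ≥ 2.
Then x_{j+1} = 12x_j − 35x_{j−1} = 12·(5^j + 7^j) − 35·(5^{j−1} + 7^{j−1}) = (12·5 − 35)5^{j−1} + (12·7 − 35)7^{j−1} = 25·5^{j−1} + 49·7^{j−1} = 5^{j+1} + 7^{j+1}.
This completes the inductive step, so x_n = 5^n + 7^n for all n ≥ 1.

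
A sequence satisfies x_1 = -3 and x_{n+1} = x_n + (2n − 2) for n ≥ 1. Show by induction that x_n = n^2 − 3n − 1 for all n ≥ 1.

Base case: x_1 = -3, and 1^2 − 3·1 − 1 = -3.
Assume x_k = k^2 − 3k − 1.
Then x_{k+1} = x_k + (2k − 2) = (k^2 − 3k − 1) + (2k − 2) = k^2 − k − 3,
and (k+1)^2 − 3·(k+1) − 1 = k^2 − k − 3.
Hence x_n = n^2 − 3n − 1 for every n ≥ 1, by induction.

x_n = n^2 − 3n − 1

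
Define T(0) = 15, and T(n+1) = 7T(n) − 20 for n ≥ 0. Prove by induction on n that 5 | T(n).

Base case: T(0) = 15 = 5·3, so 5 | T(0).
Assume 5 | T(r), so T(r) = 5t for some integer t.
Then T(r+1) = 7T(r) − 20 = 7·(5t) − 20 = 5(7t − 4), so 5 | T(r+1).
Hence 5 | T(n) for every n ≥ 0, by induction.

5 | T(n)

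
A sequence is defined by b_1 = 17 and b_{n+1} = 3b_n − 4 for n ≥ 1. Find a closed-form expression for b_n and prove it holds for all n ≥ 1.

Claim: b_n = 5·3^n + 2.

Base case: b_1 = 17, and 5·3^1 + 2 = 15 + 2 = 17.
Assume b_j = 5·3^j + 2 for some j ≥ 1.
Then b_{j+1} = 3b_j − 4 = 3·(5·3^j + 2) − 4 = 15·3^j + 6 − 4 = 5·3^{j+1} + 2.
So the formula holds for j+1, and by induction b_n = 5·3^n + 2 for all n ≥ 1.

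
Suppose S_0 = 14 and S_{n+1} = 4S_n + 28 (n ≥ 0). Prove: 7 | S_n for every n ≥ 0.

Base case: S_0 = 14 = 7·2, so 7 | S_0.
Assume 7 | S_j, so S_j = 7t for some integer t.
Then S_{j+1} = 4S_j + 28 = 4·(7t) + 28 = 7(4t + 4), so 7 | S_{j+1}.
Hence 7 | S_n for every n ≥ 0, by induction.

7 | S_n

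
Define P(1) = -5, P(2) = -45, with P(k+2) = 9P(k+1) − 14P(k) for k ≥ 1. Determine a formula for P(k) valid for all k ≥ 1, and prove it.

Claim: P(k) = 2^k − 7^k.

Base cases: P(1) = -5 and 2^1 − 7^1 = -5; P(2) = -45 and 2^2 − 7^2 = -45.
Assume P(j) = 2^j − 7^j for all 1 ≤ j ≤ r, where r ≥ 2.
Then P(r+1) = 9P(r) − 14P(r−1) = 9·(2^r − 7^r) − 14·(2^{r−1} − 7^{r−1}) = (9·2 − 14)2^{r−1} − (9·7 − 14)7^{r−1} = 4·2^{r−1} − 49·7^{r−1} = 2^{r+1} − 7^{r+1}.
This completes the inductive step, so P(k) = 2^k − 7^k for all k ≥ 1.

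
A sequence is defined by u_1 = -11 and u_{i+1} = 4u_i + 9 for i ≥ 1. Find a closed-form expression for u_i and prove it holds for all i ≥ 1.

Claim: u_i = -2·4^i − 3.

Base case: u_1 = -11, and -2·4^1 − 3 = -8 − 3 = -11.
Assume u_k = -2·4^k − 3 for some k ≥ 1.
Then u_{k+1} = 4u_k + 9 = 4·(-2·4^k − 3) + 9 = -8·4^k − 12 + 9 = -2·4^{k+1} − 3.
Hence u_i = -2·4^i − 3 for every i ≥ 1, by induction.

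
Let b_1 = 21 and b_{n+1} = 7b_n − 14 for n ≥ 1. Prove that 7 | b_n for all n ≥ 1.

Base case: b_1 = 21 = 7·3, so 7 | b_1.
Assume 7 | b_j, so b_j = 7t for some integer t.
Then b_{j+1} = 7b_j − 14 = 7·(7t) − 14 = 7(7t − 2), so 7 | b_{j+1}.
Hence 7 | b_n for every n ≥ 1, by induction.

7 | b_n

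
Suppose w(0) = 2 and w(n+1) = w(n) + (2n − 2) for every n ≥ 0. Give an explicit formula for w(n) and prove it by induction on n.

Claim: w(n) = n^2 − 3n + 2.

Base case: w(0) = 2, and 0^2 − 3·0 + 2 = 2.
Assume w(k) = k^2 − 3k + 2.
Then w(k+1) = w(k) + (2k − 2) = (k^2 − 3k + 2) + (2k − 2) = k^2 − k,
and (k+1)^2 − 3·(k+1) + 2 = k^2 − k.
By induction, w(n) = n^2 − 3n + 2 for all n ≥ 0.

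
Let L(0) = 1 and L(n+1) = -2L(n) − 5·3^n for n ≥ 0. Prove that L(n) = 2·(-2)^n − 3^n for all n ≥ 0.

Base case: L(0) = 1, and 2·(-2)^0 − 3^0 = 2 − 1 = 1.
Assume L(k) = 2·(-2)^k − 3^k for some k ≥ 0.
Then L(k+1) = -2L(k) − 5·3^k = -2·(2·(-2)^k − 3^k) − 5·3^k = 2·(-2)^{k+1} + 2·3^k − 5·3^k = 2·(-2)^{k+1} − 3·3^k = 2·(-2)^{k+1} − 3^{k+1}.
So the formula holds for k+1, and by induction L(n) = 2·(-2)^n − 3^n for all n ≥ 0.

L(n) = 2·(-2)^n − 3^n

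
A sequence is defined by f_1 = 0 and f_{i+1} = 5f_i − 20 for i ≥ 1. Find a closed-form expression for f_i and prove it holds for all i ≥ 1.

Claim: f_i = -5^i + 5.

Base case: f_1 = 0, and -5^1 + 5 = -5 + 5 = 0.
Assume f_k = -5^k + 5 for some k ≥ 1.
Then f_{k+1} = 5f_k − 20 = 5·(-5^k + 5) − 20 = -5^{k+1} + 25 − 20 = -5^{k+1} + 5.
So the formula holds for k+1, and by induction f_i = -5^i + 5 for all i ≥ 1.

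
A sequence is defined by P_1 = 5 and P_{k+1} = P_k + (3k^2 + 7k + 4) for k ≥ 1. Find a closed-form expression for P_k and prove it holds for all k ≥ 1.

Claim: P_k = k^3 + 2k^2 + k + 1.

Base case: P_1 = 5, and 1^3 + 2·1^2 + 1 + 1 = 5.
Assume P_m = m^3 + 2m^2 + m + 1.
Then P_{m+1} = P_m + (3m^2 + 7m + 4) = (m^3 + 2m^2 + m + 1) + (3m^2 + 7m + 4) = m^3 + 5m^2 + 8m + 5,
and (m+1)^3 + 2·(m+1)^2 + (m+1) + 1 = m^3 + 5m^2 + 8m + 5.
Hence P_k = k^3 + 2k^2 + k + 1 for every k ≥ 1, by induction.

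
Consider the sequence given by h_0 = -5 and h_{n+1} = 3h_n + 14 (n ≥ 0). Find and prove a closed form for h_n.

Claim: h_n = 2·3^n − 7.

Base case: h_0 = -5, and 2·3^0 − 7 = 2 − 7 = -5.
Assume h_j = 2·3^j − 7 for some j ≥ 0.
Then h_{j+1} = 3h_j + 14 = 3·(2·3^j − 7) + 14 = 6·3^j − 21 + 14 = 2·3^{j+1} − 7.
This completes the inductive step, so h_n = 2·3^n − 7 for all n ≥ 0.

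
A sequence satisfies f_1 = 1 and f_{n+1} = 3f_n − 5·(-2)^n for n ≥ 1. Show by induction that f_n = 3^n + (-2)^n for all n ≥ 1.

Base case: f_1 = 1, and 3^1 + (-2)^1 = 3 − 2 = 1.
Assume f_m = 3^m + (-2)^m for some m ≥ 1.
Then f_{m+1} = 3f_m − 5·(-2)^m = 3·(3^m + (-2)^m) − 5·(-2)^m = 3^{m+1} + 3·(-2)^m − 5·(-2)^m = 3^{m+1} − 2·(-2)^m = 3^{m+1} + (-2)^{m+1}.
This completes the inductive step, so f_n = 3^n + (-2)^n for all n ≥ 1.

f_n = 3^n + (-2)^n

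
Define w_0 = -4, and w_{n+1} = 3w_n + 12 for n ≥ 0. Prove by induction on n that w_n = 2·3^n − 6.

Base case: w_0 = -4, and 2·3^0 − 6 = 2 − 6 = -4.
Assume w_r = 2·3^r − 6 for some r ≥ 0.
Then w_{r+1} = 3w_r + 12 = 3·(2·3^r − 6) + 12 = 6·3^r − 18 + 12 = 2·3^{r+1} − 6.
Hence w_n = 2·3^n − 6 for every n ≥ 0, by induction.

w_n = 2·3^n − 6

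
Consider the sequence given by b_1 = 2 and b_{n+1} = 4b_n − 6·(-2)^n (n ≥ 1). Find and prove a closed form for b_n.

Claim: b_n = 4^n + (-2)^n.

Base case: b_1 = 2, and 4^1 + (-2)^1 = 4 − 2 = 2.
Assume b_j = 4^j + (-2)^j for some j ≥ 1.
Then b_{j+1} = 4b_j − 6·(-2)^j = 4·(4^j + (-2)^j) − 6·(-2)^j = 4^{j+1} + 4·(-2)^j − 6·(-2)^j = 4^{j+1} − 2·(-2)^j = 4^{j+1} + (-2)^{j+1}.
This completes the inductive step, so b_n = 4^n + (-2)^n for all n ≥ 1.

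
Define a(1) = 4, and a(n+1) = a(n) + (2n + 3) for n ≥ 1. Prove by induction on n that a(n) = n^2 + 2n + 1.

Base case: a(1) = 4, and 1^2 + 2·1 + 1 = 4.
Assume a(k) = k^2 + 2k + 1.
Then a(k+1) = a(k) + (2k + 3) = (k^2 + 2k + 1) + (2k + 3) = k^2 + 4k + 4,
and (k+1)^2 + 2·(k+1) + 1 = k^2 + 4k + 4.
This completes the inductive step, so a(n) = n^2 + 2n + 1 for all n ≥ 1.

a(n) = n^2 + 2n + 1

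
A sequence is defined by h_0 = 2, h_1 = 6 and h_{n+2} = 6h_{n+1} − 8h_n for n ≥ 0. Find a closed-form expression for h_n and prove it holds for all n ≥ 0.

Claim: h_n = 2^n + 4^n.

Base cases: h_0 = 2 and 2^0 + 4^0 = 2; h_1 = 6 and 2^1 + 4^1 = 6.
Assume h_j = 2^j + 4^j for all 0 ≤ j ≤ k, where k ≥ 1.
Then h_{k+1} = 6h_k − 8h_{k−1} = 6·(2^k + 4^k) − 8·(2^{k−1} + 4^{k−1}) = (6·2 − 8)2^{k−1} + (6·4 − 8)4^{k−1} = 4·2^{k−1} + 16·4^{k−1} = 2^{k+1} + 4^{k+1}.
So the formula holds for k+1, and by strong induction h_n = 2^n + 4^n for all n ≥ 0.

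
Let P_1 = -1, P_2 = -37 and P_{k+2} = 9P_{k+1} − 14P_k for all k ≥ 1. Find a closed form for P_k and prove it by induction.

Claim: P_k = 3·2^k − 7^k.

Base cases: P_1 = -1 and 3·2^1 − 7^1 = -1; P_2 = -37 and 3·2^2 − 7^2 = -37.
Assume P_j = 3·2^j − 7^j for all 1 ≤ j ≤ r, where r ≥ 2.
Then P_{r+1} = 9P_r − 14P_{r−1} = 9·(3·2^r − 7^r) − 14·(3·2^{r−1} − 7^{r−1}) = 3·(9·2 − 14)2^{r−1} − (9·7 − 14)7^{r−1} = 12·2^{r−1} − 49·7^{r−1} = 3·2^{r+1} − 7^{r+1}.
This completes the inductive step, so P_k = 3·2^k − 7^k for all k ≥ 1.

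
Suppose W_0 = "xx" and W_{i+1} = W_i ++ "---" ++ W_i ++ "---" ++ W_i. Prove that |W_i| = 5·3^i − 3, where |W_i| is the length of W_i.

Base case: |W_0| = 2, and 5·3^0 − 3 = 2.
Assume |W_k| = 5·3^k − 3.
Then |W_{k+1}| = 3|W_k| + 6 = 3(5·3^k − 3) + 6 = 5·3^{k+1} − 9 + 6 = 5·3^{k+1} − 3.
So the formula holds for k+1, and by induction |W_i| = 5·3^i − 3 for all i ≥ 0.

|W_i| = 5·3^i − 3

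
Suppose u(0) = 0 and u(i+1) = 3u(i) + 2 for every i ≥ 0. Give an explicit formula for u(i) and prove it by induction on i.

Claim: u(i) = 3^i − 1.

Base case: u(0) = 0, and 3^0 − 1 = 1 − 1 = 0.
Assume u(j) = 3^j − 1 for some j ≥ 0.
Then u(j+1) = 3u(j) + 2 = 3·(3^j − 1) + 2 = 3^{j+1} − 3 + 2 = 3^{j+1} − 1.
So the formula holds for j+1, and by induction u(i) = 3^i − 1 for all i ≥ 0.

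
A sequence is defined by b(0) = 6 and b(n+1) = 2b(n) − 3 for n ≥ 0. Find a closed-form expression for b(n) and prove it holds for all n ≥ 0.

Claim: b(n) = 3·2^n + 3.

Base case: b(0) = 6, and 3·2^0 + 3 = 3 + 3 = 6.
Assume b(j) = 3·2^j + 3 for some j ≥ 0.
Then b(j+1) = 2b(j) − 3 = 2·(3·2^j + 3) − 3 = 6·2^j + 6 − 3 = 3·2^{j+1} + 3.
This completes the inductive step, so b(n) = 3·2^n + 3 for all n ≥ 0.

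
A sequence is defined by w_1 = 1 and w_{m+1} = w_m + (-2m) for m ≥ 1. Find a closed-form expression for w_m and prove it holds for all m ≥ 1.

Claim: w_m = -m^2 + m + 1.

Base case: w_1 = 1, and -1^2 + 1 + 1 = 1.
Assume w_r = -r^2 + r + 1.
Then w_{r+1} = w_r + (-2r) = (-r^2 + r + 1) + (-2r) = -r^2 − r + 1,
and -(r+1)^2 + (r+1) + 1 = -r^2 − r + 1.
By induction, w_m = -m^2 + m + 1 for all m ≥ 1.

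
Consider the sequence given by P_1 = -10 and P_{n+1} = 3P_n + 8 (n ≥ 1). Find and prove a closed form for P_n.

Claim: P_n = -2·3^n − 4.

Base case: P_1 = -10, and -2·3^1 − 4 = -6 − 4 = -10.
Assume P_k = -2·3^k − 4 for some k ≥ 1.
Then P_{k+1} = 3P_k + 8 = 3·(-2·3^k − 4) + 8 = -6·3^k − 12 + 8 = -2·3^{k+1} − 4.
By induction, P_n = -2·3^n − 4 for all n ≥ 1.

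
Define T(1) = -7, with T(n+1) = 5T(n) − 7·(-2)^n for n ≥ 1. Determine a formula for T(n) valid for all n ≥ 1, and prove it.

Claim: T(n) = -5^n + (-2)^n.

Base case: T(1) = -7, and -5^1 + (-2)^1 = -5 − 2 = -7.
Assume T(k) = -5^k + (-2)^k for some k ≥ 1.
Then T(k+1) = 5T(k) − 7·(-2)^k = 5·(-5^k + (-2)^k) − 7·(-2)^k = -5^{k+1} + 5·(-2)^k − 7·(-2)^k = -5^{k+1} − 2·(-2)^k = -5^{k+1} + (-2)^{k+1}.
So the formula holds for k+1, and by induction T(n) = -5^n + (-2)^n for all n ≥ 1.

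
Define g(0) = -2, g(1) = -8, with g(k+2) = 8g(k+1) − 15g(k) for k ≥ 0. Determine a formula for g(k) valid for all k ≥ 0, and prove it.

Claim: g(k) = -3^k − 5^k.

Base cases: g(0) = -2 and -3^0 − 5^0 = -2; g(1) = -8 and -3^1 − 5^1 = -8.
Assume g(j) = -3^j − 5^j for all 0 ≤ j ≤ r, where r ≥ 1.
Then g(r+1) = 8g(r) − 15g(r−1) = 8·(-3^r − 5^r) − 15·(-3^{r−1} − 5^{r−1}) = -(8·3 − 15)3^{r−1} − (8·5 − 15)5^{r−1} = -9·3^{r−1} − 25·5^{r−1} = -3^{r+1} − 5^{r+1}.
So the formula holds for r+1, and by strong induction g(k) = -3^k − 5^k for all k ≥ 0.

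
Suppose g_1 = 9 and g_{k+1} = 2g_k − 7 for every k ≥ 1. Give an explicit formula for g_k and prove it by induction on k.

Claim: g_k = 2^k + 7.

Base case: g_1 = 9, and 2^1 + 7 = 2 + 7 = 9.
Assume g_m = 2^m + 7 for some m ≥ 1.
Then g_{m+1} = 2g_m − 7 = 2·(2^m + 7) − 7 = 2^{m+1} + 14 − 7 = 2^{m+1} + 7.
By induction, g_k = 2^k + 7 for all k ≥ 1.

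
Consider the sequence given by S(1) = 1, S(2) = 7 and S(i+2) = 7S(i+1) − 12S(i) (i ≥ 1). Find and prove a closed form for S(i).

Claim: S(i) = -3^i + 4^i.

Base cases: S(1) = 1 and -3^1 + 4^1 = 1; S(2) = 7 and -3^2 + 4^2 = 7.
Assume S(t) = -3^t + 4^t for all 1 ≤ t ≤ j, where j ≥ 2.
Then S(j+1) = 7S(j) − 12S(j−1) = 7·(-3^j + 4^j) − 12·(-3^{j−1} + 4^{j−1}) = -(7·3 − 12)3^{j−1} + (7·4 − 12)4^{j−1} = -9·3^{j−1} + 16·4^{j−1} = -3^{j+1} + 4^{j+1}.
Hence S(i) = -3^i + 4^i for every i ≥ 1, by strong induction.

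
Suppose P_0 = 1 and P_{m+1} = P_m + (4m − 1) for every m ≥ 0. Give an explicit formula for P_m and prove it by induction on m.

Claim: P_m = 2m^2 − 3m + 1.

Base case: P_0 = 1, and 2·0^2 − 3·0 + 1 = 1.
Assume P_j = 2j^2 − 3j + 1.
Then P_{j+1} = P_j + (4j − 1) = (2j^2 − 3j + 1) + (4j − 1) = 2j^2 + j,
and 2·(j+1)^2 − 3·(j+1) + 1 = 2j^2 + j.
By induction, P_m = 2m^2 − 3m + 1 for all m ≥ 0.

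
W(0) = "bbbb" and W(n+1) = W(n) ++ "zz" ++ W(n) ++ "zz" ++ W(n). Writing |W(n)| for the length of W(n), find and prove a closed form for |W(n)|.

Claim: |W(n)| = 6·3^n − 2.

Base case: |W(0)| = 4, and 6·3^0 − 2 = 4.
Assume |W(m)| = 6·3^m − 2.
Then |W(m+1)| = 3|W(m)| + 4 = 3(6·3^m − 2) + 4 = 6·3^{m+1} − 6 + 4 = 6·3^{m+1} − 2.
By induction, |W(n)| = 6·3^n − 2 for all n ≥ 0.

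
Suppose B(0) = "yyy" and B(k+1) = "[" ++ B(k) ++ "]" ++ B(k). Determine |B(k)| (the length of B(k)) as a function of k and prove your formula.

Claim: |B(k)| = 5·2^k − 2.

Base case: |B(0)| = 3, and 5·2^0 − 2 = 3.
Assume |B(m)| = 5·2^m − 2.
Then |B(m+1)| = 1 + |B(m)| + 1 + |B(m)| = 2|B(m)| + 2 = 2(5·2^m − 2) + 2 = 5·2^{m+1} − 4 + 2 = 5·2^{m+1} − 2.
By induction, |B(k)| = 5·2^k − 2 for all k ≥ 0.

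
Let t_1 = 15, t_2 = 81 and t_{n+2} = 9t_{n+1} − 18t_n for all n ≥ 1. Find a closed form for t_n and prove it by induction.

Claim: t_n = 2·6^n + 3^n.

Base cases: t_1 = 15 and 2·6^1 + 3^1 = 15; t_2 = 81 and 2·6^2 + 3^2 = 81.
Assume t_j = 2·6^j + 3^j for all 1 ≤ j ≤ m, where m ≥ 2.
Then t_{m+1} = 9t_m − 18t_{m−1} = 9·(2·6^m + 3^m) − 18·(2·6^{m−1} + 3^{m−1}) = 2·(9·6 − 18)6^{m−1} + (9·3 − 18)3^{m−1} = 72·6^{m−1} + 9·3^{m−1} = 2·6^{m+1} + 3^{m+1}.
Hence t_n = 2·6^n + 3^n for every n ≥ 1, by strong induction.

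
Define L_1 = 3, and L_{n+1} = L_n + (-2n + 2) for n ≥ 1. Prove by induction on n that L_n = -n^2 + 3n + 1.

Base case: L_1 = 3, and -1^2 + 3·1 + 1 = 3.
Assume L_m = -m^2 + 3m + 1.
Then L_{m+1} = L_m + (-2m + 2) = (-m^2 + 3m + 1) + (-2m + 2) = -m^2 + m + 3,
and -(m+1)^2 + 3·(m+1) + 1 = -m^2 + m + 3.
By induction, L_n = -n^2 + 3n + 1 for all n ≥ 1.

L_n = -n^2 + 3n + 1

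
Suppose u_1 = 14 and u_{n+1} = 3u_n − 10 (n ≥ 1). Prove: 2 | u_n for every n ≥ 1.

Base case: u_1 = 14 = 2·7, so 2 | u_1.
Assume 2 | u_m, so u_m = 2t for some integer t.
Then u_{m+1} = 3u_m − 10 = 3·(2t) − 10 = 2(3t − 5), so 2 | u_{m+1}.
So the property holds for m+1, and by induction 2 | u_n for all n ≥ 1.

2 | u_n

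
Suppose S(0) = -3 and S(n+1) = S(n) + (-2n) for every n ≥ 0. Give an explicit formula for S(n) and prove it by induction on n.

Claim: S(n) = -n^2 + n − 3.

Base case: S(0) = -3, and -0^2 + 0 − 3 = -3.
Assume S(j) = -j^2 + j − 3.
Then S(j+1) = S(j) + (-2j) = (-j^2 + j − 3) + (-2j) = -j^2 − j − 3,
and -(j+1)^2 + (j+1) − 3 = -j^2 − j − 3.
By induction, S(n) = -n^2 + n − 3 for all n ≥ 0.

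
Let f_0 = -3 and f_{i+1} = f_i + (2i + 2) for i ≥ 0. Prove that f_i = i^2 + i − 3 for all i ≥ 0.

Base case: f_0 = -3, and 0^2 + 0 − 3 = -3.
Assume f_k = k^2 + k − 3.
Then f_{k+1} = f_k + (2k + 2) = (k^2 + k − 3) + (2k + 2) = k^2 + 3k − 1,
and (k+1)^2 + (k+1) − 3 = k^2 + 3k − 1.
By induction, f_i = i^2 + i − 3 for all i ≥ 0.

f_i = i^2 + i − 3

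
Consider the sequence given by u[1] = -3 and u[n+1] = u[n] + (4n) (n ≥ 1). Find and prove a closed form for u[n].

Claim: u[n] = 2n^2 − 2n − 3.

Base case: u[1] = -3, and 2·1^2 − 2·1 − 3 = -3.
Assume u[j] = 2j^2 − 2j − 3.
Then u[j+1] = u[j] + (4j) = (2j^2 − 2j − 3) + (4j) = 2j^2 + 2j − 3,
and 2·(j+1)^2 − 2·(j+1) − 3 = 2j^2 + 2j − 3.
By induction, u[n] = 2n^2 − 2n − 3 for all n ≥ 1.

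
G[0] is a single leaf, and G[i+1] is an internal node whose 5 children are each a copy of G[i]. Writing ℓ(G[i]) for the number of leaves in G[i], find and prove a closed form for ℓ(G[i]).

Claim: ℓ(G[i]) = 5^i.

Base case: ℓ(G[0]) = 1, and 5^0 = 1.
Assume ℓ(G[j]) = 5^j.
Then ℓ(G[j+1]) = 5·ℓ(G[j]) = 5·5^j = 5^{j+1}.
Hence ℓ(G[i]) = 5^i for every i ≥ 0, by induction.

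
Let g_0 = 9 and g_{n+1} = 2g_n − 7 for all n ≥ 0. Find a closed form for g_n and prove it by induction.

Claim: g_n = 2^{n+1} + 7.

Base case: g_0 = 9, and 2^{0+1} + 7 = 2 + 7 = 9.
Assume g_r = 2^{r+1} + 7 for some r ≥ 0.
Then g_{r+1} = 2g_r − 7 = 2·(2^{r+1} + 7) − 7 = 2^{r+2} + 14 − 7 = 2^{r+2} + 7.
By induction, g_n = 2^{n+1} + 7 for all n ≥ 0.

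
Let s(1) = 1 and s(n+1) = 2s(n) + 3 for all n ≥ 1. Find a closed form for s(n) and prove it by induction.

Claim: s(n) = 2^{n+1} − 3.

Base case: s(1) = 1, and 2^{1+1} − 3 = 4 − 3 = 1.
Assume s(m) = 2^{m+1} − 3 for some m ≥ 1.
Then s(m+1) = 2s(m) + 3 = 2·(2^{m+1} − 3) + 3 = 2^{m+2} − 6 + 3 = 2^{m+2} − 3.
Hence s(n) = 2^{n+1} − 3 for every n ≥ 1, by induction.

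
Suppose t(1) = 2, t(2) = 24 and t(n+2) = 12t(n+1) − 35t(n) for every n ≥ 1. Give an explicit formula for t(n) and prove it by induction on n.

Claim: t(n) = 7^n − 5^n.

Base cases: t(1) = 2 and 7^1 − 5^1 = 2; t(2) = 24 and 7^2 − 5^2 = 24.
Assume t(j) = 7^j − 5^j for all 1 ≤ j ≤ k, where k ≥ 2.
Then t(k+1) = 12t(k) − 35t(k−1) = 12·(7^k − 5^k) − 35·(7^{k−1} − 5^{k−1}) = (12·7 − 35)7^{k−1} − (12·5 − 35)5^{k−1} = 49·7^{k−1} − 25·5^{k−1} = 7^{k+1} − 5^{k+1}.
Hence t(n) = 7^n − 5^n for every n ≥ 1, by strong induction.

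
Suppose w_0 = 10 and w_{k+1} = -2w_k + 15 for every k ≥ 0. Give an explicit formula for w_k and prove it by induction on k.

Claim: w_k = 5·(-2)^k + 5.

Base case: w_0 = 10, and 5·(-2)^0 + 5 = 5 + 5 = 10.
Assume w_j = 5·(-2)^j + 5 for some j ≥ 0.
Then w_{j+1} = -2w_j + 15 = -2·(5·(-2)^j + 5) + 15 = -10·(-2)^j − 10 + 15 = 5·(-2)^{j+1} + 5.
By induction, w_k = 5·(-2)^k + 5 for all k ≥ 0.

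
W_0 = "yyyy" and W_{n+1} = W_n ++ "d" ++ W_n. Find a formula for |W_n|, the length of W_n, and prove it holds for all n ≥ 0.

Claim: |W_n| = 5·2^n − 1.

Base case: |W_0| = 4, and 5·2^0 − 1 = 4.
Assume |W_k| = 5·2^k − 1.
Then |W_{k+1}| = |W_k| + 1 + |W_k| = 2|W_k| + 1 = 2(5·2^k − 1) + 1 = 5·2^{k+1} − 2 + 1 = 5·2^{k+1} − 1.
So the formula holds for k+1, and by induction |W_n| = 5·2^n − 1 for all n ≥ 0.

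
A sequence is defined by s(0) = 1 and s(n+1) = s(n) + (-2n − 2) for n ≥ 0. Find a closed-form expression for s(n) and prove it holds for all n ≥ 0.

Claim: s(n) = -n^2 − n + 1.

Base case: s(0) = 1, and -0^2 − 0 + 1 = 1.
Assume s(m) = -m^2 − m + 1.
Then s(m+1) = s(m) + (-2m − 2) = (-m^2 − m + 1) + (-2m − 2) = -m^2 − 3m − 1,
and -(m+1)^2 − (m+1) + 1 = -m^2 − 3m − 1.
Hence s(n) = -n^2 − n + 1 for every n ≥ 0, by induction.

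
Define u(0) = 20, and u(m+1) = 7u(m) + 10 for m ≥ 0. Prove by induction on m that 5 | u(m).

Base case: u(0) = 20 = 5·4, so 5 | u(0).
Assume 5 | u(r), so u(r) = 5t for some integer t.
Then u(r+1) = 7u(r) + 10 = 7·(5t) + 10 = 5(7t + 2), so 5 | u(r+1).
This completes the inductive step, so 5 | u(m) for all m ≥ 0.

5 | u(m)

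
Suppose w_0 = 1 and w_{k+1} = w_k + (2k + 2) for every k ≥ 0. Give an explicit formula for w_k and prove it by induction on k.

Claim: w_k = k^2 + k + 1.

Base case: w_0 = 1, and 0^2 + 0 + 1 = 1.
Assume w_j = j^2 + j + 1.
Then w_{j+1} = w_j + (2j + 2) = (j^2 + j + 1) + (2j + 2) = j^2 + 3j + 3,
and (j+1)^2 + (j+1) + 1 = j^2 + 3j + 3.
This completes the inductive step, so w_k = k^2 + k + 1 for all k ≥ 0.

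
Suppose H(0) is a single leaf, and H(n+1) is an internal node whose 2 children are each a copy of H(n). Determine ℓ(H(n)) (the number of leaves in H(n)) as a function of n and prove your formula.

Claim: ℓ(H(n)) = 2^n.

Base case: ℓ(H(0)) = 1, and 2^0 = 1.
Assume ℓ(H(k)) = 2^k.
Then ℓ(H(k+1)) = 2·ℓ(H(k)) = 2·2^k = 2^{k+1}.
By induction, ℓ(H(n)) = 2^n for all n ≥ 0.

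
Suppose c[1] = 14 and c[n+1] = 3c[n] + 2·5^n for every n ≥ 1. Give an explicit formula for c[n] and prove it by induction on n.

Claim: c[n] = 3·3^n + 5^n.

Base case: c[1] = 14, and 3·3^1 + 5^1 = 9 + 5 = 14.
Assume c[k] = 3·3^k + 5^k for some k ≥ 1.
Then c[k+1] = 3c[k] + 2·5^k = 3·(3·3^k + 5^k) + 2·5^k = 3·3^{k+1} + 3·5^k + 2·5^k = 3·3^{k+1} + 5·5^k = 3·3^{k+1} + 5^{k+1}.
By induction, c[n] = 3·3^n + 5^n for all n ≥ 1.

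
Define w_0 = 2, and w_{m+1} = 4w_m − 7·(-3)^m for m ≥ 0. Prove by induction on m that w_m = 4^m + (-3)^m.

Base case: w_0 = 2, and 4^0 + (-3)^0 = 1 + 1 = 2.
Assume w_j = 4^j + (-3)^j for some j ≥ 0.
Then w_{j+1} = 4w_j − 7·(-3)^j = 4·(4^j + (-3)^j) − 7·(-3)^j = 4^{j+1} + 4·(-3)^j − 7·(-3)^j = 4^{j+1} − 3·(-3)^j = 4^{j+1} + (-3)^{j+1}.
By induction, w_m = 4^m + (-3)^m for all m ≥ 0.

w_m = 4^m + (-3)^m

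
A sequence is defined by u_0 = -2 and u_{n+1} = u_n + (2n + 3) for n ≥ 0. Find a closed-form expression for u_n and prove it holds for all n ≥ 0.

Claim: u_n = n^2 + 2n − 2.

Base case: u_0 = -2, and 0^2 + 2·0 − 2 = -2.
Assume u_j = j^2 + 2j − 2.
Then u_{j+1} = u_j + (2j + 3) = (j^2 + 2j − 2) + (2j + 3) = j^2 + 4j + 1,
and (j+1)^2 + 2·(j+1) − 2 = j^2 + 4j + 1.
Hence u_n = n^2 + 2n − 2 for every n ≥ 0, by induction.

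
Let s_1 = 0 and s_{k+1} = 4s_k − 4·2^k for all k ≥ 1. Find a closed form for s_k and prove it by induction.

Claim: s_k = -4^k + 2·2^k.

Base case: s_1 = 0, and -4^1 + 2·2^1 = -4 + 4 = 0.
Assume s_m = -4^m + 2·2^m for some m ≥ 1.
Then s_{m+1} = 4s_m − 4·2^m = 4·(-4^m + 2·2^m) − 4·2^m = -4^{m+1} + 8·2^m − 4·2^m = -4^{m+1} + 4·2^m = -4^{m+1} + 2·2^{m+1}.
Hence s_k = -4^k + 2·2^k for every k ≥ 1, by induction.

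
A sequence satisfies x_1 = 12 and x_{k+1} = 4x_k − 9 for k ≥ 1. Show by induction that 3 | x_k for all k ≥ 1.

Base case: x_1 = 12 = 3·4, so 3 | x_1.
Assume 3 | x_m, so x_m = 3t for some integer t.
Then x_{m+1} = 4x_m − 9 = 4·(3t) − 9 = 3(4t − 3), so 3 | x_{m+1}.
Hence 3 | x_k for every k ≥ 1, by induction.

3 | x_k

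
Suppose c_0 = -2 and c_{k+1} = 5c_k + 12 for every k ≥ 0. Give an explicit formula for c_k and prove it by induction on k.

Claim: c_k = 5^k − 3.

Base case: c_0 = -2, and 5^0 − 3 = 1 − 3 = -2.
Assume c_r = 5^r − 3 for some r ≥ 0.
Then c_{r+1} = 5c_r + 12 = 5·(5^r − 3) + 12 = 5^{r+1} − 15 + 12 = 5^{r+1} − 3.
This completes the inductive step, so c_k = 5^k − 3 for all k ≥ 0.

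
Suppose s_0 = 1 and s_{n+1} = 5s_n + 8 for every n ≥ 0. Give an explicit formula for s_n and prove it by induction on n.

Claim: s_n = 3·5^n − 2.

Base case: s_0 = 1, and 3·5^0 − 2 = 3 − 2 = 1.
Assume s_m = 3·5^m − 2 for some m ≥ 0.
Then s_{m+1} = 5s_m + 8 = 5·(3·5^m − 2) + 8 = 15·5^m − 10 + 8 = 3·5^{m+1} − 2.
Hence s_n = 3·5^n − 2 for every n ≥ 0, by induction.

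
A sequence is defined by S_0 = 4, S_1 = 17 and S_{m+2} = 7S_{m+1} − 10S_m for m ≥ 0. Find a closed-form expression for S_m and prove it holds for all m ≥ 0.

Claim: S_m = 3·5^m + 2^m.

Base cases: S_0 = 4 and 3·5^0 + 2^0 = 4; S_1 = 17 and 3·5^1 + 2^1 = 17.
Assume S_j = 3·5^j + 2^j for all 0 ≤ j ≤ r, where r ≥ 1.
Then S_{r+1} = 7S_r − 10S_{r−1} = 7·(3·5^r + 2^r) − 10·(3·5^{r−1} + 2^{r−1}) = 3·(7·5 − 10)5^{r−1} + (7·2 − 10)2^{r−1} = 75·5^{r−1} + 4·2^{r−1} = 3·5^{r+1} + 2^{r+1}.
By strong induction, S_m = 3·5^m + 2^m for all m ≥ 0.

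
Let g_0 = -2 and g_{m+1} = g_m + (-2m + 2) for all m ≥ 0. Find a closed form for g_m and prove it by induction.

Claim: g_m = -m^2 + 3m − 2.

Base case: g_0 = -2, and -0^2 + 3·0 − 2 = -2.
Assume g_k = -k^2 + 3k − 2.
Then g_{k+1} = g_k + (-2k + 2) = (-k^2 + 3k − 2) + (-2k + 2) = -k^2 + k,
and -(k+1)^2 + 3·(k+1) − 2 = -k^2 + k.
By induction, g_m = -m^2 + 3m − 2 for all m ≥ 0.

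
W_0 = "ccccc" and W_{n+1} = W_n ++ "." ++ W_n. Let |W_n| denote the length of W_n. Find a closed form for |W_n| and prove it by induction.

Claim: |W_n| = 6·2^n − 1.

Base case: |W_0| = 5, and 6·2^0 − 1 = 5.
Assume |W_m| = 6·2^m − 1.
Then |W_{m+1}| = |W_m| + 1 + |W_m| = 2|W_m| + 1 = 2(6·2^m − 1) + 1 = 6·2^{m+1} − 2 + 1 = 6·2^{m+1} − 1.
This completes the inductive step, so |W_n| = 6·2^n − 1 for all n ≥ 0.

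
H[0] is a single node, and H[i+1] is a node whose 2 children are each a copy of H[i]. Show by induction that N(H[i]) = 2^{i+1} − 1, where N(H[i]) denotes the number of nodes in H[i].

Base case: N(H[0]) = 1, and 2^{0+1} − 1 = 1.
Assume N(H[k]) = 2^{k+1} − 1.
Then N(H[k+1]) = 1 + 2N(H[k]) = 1 + 2(2^{k+1} − 1) = 2^{k+2} − 2 + 1 = 2^{k+2} − 1.
Hence N(H[i]) = 2^{i+1} − 1 for every i ≥ 0, by induction.

N(H[i]) = 2^{i+1} − 1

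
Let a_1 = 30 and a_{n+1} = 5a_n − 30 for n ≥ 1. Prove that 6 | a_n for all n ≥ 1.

Base case: a_1 = 30 = 6·5, so 6 | a_1.
Assume 6 | a_k, so a_k = 6t for some integer t.
Then a_{k+1} = 5a_k − 30 = 5·(6t) − 30 = 6(5t − 5), so 6 | a_{k+1}.
By induction, 6 | a_n for all n ≥ 1.

6 | a_n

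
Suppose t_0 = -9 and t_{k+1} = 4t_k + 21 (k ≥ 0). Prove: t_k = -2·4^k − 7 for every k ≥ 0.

Base case: t_0 = -9, and -2·4^0 − 7 = -2 − 7 = -9.
Assume t_r = -2·4^r − 7 for some r ≥ 0.
Then t_{r+1} = 4t_r + 21 = 4·(-2·4^r − 7) + 21 = -8·4^r − 28 + 21 = -2·4^{r+1} − 7.
This completes the inductive step, so t_k = -2·4^k − 7 for all k ≥ 0.

t_k = -2·4^k − 7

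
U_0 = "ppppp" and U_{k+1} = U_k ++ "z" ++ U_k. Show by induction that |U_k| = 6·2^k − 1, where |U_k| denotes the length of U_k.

Base case: |U_0| = 5, and 6·2^0 − 1 = 5.
Assume |U_r| = 6·2^r − 1.
Then |U_{r+1}| = |U_r| + 1 + |U_r| = 2|U_r| + 1 = 2(6·2^r − 1) + 1 = 6·2^{r+1} − 2 + 1 = 6·2^{r+1} − 1.
Hence |U_k| = 6·2^k − 1 for every k ≥ 0, by induction.

|U_k| = 6·2^k − 1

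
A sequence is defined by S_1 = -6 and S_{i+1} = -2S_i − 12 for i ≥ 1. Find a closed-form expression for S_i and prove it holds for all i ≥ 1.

Claim: S_i = (-2)^i − 4.

Base case: S_1 = -6, and (-2)^1 − 4 = -2 − 4 = -6.
Assume S_m = (-2)^m − 4 for some m ≥ 1.
Then S_{m+1} = -2S_m − 12 = -2·((-2)^m − 4) − 12 = -2·(-2)^m + 8 − 12 = (-2)^{m+1} − 4.
Hence S_i = (-2)^i − 4 for every i ≥ 1, by induction.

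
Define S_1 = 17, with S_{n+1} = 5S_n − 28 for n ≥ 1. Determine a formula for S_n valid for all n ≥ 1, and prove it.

Claim: S_n = 2·5^n + 7.

Base case: S_1 = 17, and 2·5^1 + 7 = 10 + 7 = 17.
Assume S_j = 2·5^j + 7 for some j ≥ 1.
Then S_{j+1} = 5S_j − 28 = 5·(2·5^j + 7) − 28 = 10·5^j + 35 − 28 = 2·5^{j+1} + 7.
By induction, S_n = 2·5^n + 7 for all n ≥ 1.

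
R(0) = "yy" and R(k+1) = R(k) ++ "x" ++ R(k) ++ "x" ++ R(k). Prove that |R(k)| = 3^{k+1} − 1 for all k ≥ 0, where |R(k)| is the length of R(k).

Base case: |R(0)| = 2, and 3^{0+1} − 1 = 2.
Assume |R(r)| = 3^{r+1} − 1.
Then |R(r+1)| = 3|R(r)| + 2 = 3(3^{r+1} − 1) + 2 = 3^{r+2} − 3 + 2 = 3^{r+2} − 1.
By induction, |R(k)| = 3^{k+1} − 1 for all k ≥ 0.

|R(k)| = 3^{k+1} − 1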